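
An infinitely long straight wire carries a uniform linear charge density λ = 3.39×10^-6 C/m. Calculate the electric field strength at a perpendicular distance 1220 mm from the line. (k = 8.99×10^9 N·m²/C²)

By cylindrical symmetry E is radial; use a coaxial Gaussian cylinder of radius 1220 mm and length L.
Q_enc = λL, so λ_enc = 3.39e-6 C/m.
Applying ∮E·dA = Q_enc/ε₀ with the end caps contributing no flux:
E = 2k|λ_enc|/r = 2(8.99×10^9)(3.39×10^-6)/(1.22) = 5.00×10^4 N/C.

E ≈ 5.00×10^4 V/m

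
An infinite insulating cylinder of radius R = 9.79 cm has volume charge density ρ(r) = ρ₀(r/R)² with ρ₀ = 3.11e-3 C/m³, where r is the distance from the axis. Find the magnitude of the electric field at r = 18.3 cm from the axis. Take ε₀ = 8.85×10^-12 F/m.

4.60×10^6 N/C

By cylindrical symmetry E is radial; use a coaxial Gaussian cylinder of radius 18.3 cm and length L (r > R, full charge per length enclosed).
λ_enc = 2π ∫₀^R ρ₀(r'/R)^2 r' dr' = 2πρ₀R²/4 = 4.682×10^-5 C/m.
Since E is radial and uniform over the curved surface, Φ = E·2πrL = Q_enc/ε₀ = λ_enc L/ε₀.
E = |λ_enc|/(2πε₀r) = (4.682e-5)/(2π·8.85×10^-12·0.183) = 4.60×10^6 N/C.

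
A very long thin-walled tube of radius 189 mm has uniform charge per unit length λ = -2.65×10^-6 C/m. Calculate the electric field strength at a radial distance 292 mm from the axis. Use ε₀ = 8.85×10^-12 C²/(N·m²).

|E| = 1.63e5 N/C

Coaxial Gaussian cylinder, radius r = 292 mm, length L (r > 189 mm).
The full line charge is enclosed: λ_enc = -2.65×10^-6 C/m.
Gauss's law: E·2πrL = λ_enc L/ε₀.
E = |λ_enc|/(2πε₀r) = (2.65×10^-6)/(2π·8.85×10^-12·0.292) = 1.63×10^5 N/C.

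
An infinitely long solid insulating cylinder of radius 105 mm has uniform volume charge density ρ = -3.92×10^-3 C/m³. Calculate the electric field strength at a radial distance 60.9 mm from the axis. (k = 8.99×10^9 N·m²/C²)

By cylindrical symmetry E is radial; use a coaxial Gaussian cylinder of radius 60.9 mm and length L (r < R).
Enclosed charge per unit length: λ_enc = ρ·πr² = (-3.92×10^-3)π(0.0609)² = -4.567e-5 C/m.
Since E is radial and uniform over the curved surface, Φ = E·2πrL = Q_enc/ε₀ = λ_enc L/ε₀.
E = 2k|λ_enc|/r = 2(8.99×10^9)(4.567×10^-5)/(0.0609) = 1.35e7 N/C.

|E| ≈ 1.35×10^7 N/C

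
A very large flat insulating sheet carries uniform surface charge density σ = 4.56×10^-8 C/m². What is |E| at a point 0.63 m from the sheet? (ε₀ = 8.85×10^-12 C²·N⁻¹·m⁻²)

Choose a cylindrical pillbox piercing the sheet, end faces (area A) parallel to it.
Flux Φ = 2EA and Q_enc = σA, so 2EA = σA/ε₀ ⇒ E = |σ|/(2ε₀), independent of distance.
E = |σ|/(2ε₀) = (4.56e-8)/(2·8.85×10^-12) = 2.58×10^3 N/C.

E ≈ 2.58×10^3 V/m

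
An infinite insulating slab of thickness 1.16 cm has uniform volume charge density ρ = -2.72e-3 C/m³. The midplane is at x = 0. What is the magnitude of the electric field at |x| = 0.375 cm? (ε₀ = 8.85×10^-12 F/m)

By symmetry E is perpendicular to the slab. A Gaussian pillbox from −0.375 cm to +0.375 cm (face area A) lies entirely within the slab.
Q_enc = ρ·(2x)·A and flux = 2EA, so 2EA = 2ρxA/ε₀ ⇒ E = |ρ|x/ε₀.
E = (2.72×10^-3)(0.00375)/(8.85×10^-12) = 1.15×10^6 N/C.

|E| = 1.15×10^6 V/m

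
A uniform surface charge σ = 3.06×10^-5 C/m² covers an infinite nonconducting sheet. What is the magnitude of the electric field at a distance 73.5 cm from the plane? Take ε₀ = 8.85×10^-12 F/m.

|E| = 1.73e6 N/C

The symmetry is planar: E is normal to the sheet and the same magnitude on both sides. Take a pillbox straddling the sheet with end-cap area A.
Only the two end caps contribute flux: Φ = 2EA. With Q_enc = σA, Gauss's law gives E = |σ|/(2ε₀).
E = |σ|/(2ε₀) = (3.06×10^-5)/(2·8.85×10^-12) = 1.73×10^6 N/C.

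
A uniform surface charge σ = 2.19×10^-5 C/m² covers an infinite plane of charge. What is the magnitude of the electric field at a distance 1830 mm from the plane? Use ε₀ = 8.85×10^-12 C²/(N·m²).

1.24×10^6 N/C

Choose a cylindrical pillbox piercing the sheet, end faces (area A) parallel to it.
Flux Φ = 2EA and Q_enc = σA, so 2EA = σA/ε₀ ⇒ E = |σ|/(2ε₀), independent of distance.
E = |σ|/(2ε₀) = (2.19×10^-5)/(2·8.85×10^-12) = 1.24×10^6 N/C.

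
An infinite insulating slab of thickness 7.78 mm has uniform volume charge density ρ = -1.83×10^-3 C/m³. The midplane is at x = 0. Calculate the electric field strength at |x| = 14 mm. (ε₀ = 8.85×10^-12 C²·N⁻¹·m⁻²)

The point |x| = 14 mm lies outside the slab (half-thickness 0.00389 m). A symmetric pillbox spanning the full slab encloses Q_enc = ρ·d·A.
Flux = 2EA ⇒ E = |ρ|d/(2ε₀), independent of distance outside.
E = (1.83×10^-3)(0.00778)/(2·8.85×10^-12) = 8.04×10^5 N/C.

E ≈ 8.04e5 V/m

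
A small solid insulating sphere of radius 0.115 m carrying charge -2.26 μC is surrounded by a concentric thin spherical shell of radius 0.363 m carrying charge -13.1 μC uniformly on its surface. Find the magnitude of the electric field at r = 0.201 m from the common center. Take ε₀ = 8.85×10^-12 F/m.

By spherical symmetry E is radial; choose a Gaussian sphere of radius r = 0.201 m (between the bodies, 0.115 m < r < 0.363 m).
Only the inner charge is enclosed; the outer shell contributes nothing inside itself. Q_enc = -2.26 μC = -2.26×10^-6 C.
Gauss's law: E·4πr² = Q_enc/ε₀.
E = |Q_enc|/(4πε₀r²) = (2.26e-6)/(4π·8.85×10^-12·(0.201)²) = 5.03×10^5 N/C.

5.03e5 V/m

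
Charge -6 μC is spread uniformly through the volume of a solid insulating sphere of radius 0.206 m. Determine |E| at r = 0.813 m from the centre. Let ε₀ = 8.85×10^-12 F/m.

Use a concentric Gaussian sphere at r = 0.813 m (r > R, so the entire charge is enclosed).
Q_enc = -6 μC = -6.00e-6 C.
By Gauss's law, ∮E·dA = E·4πr² = Q_enc/ε₀.
E = |Q_enc|/(4πε₀r²) = (6.00×10^-6)/(4π·8.85×10^-12·(0.813)²) = 8.16×10^4 N/C.

8.16×10^4 V/m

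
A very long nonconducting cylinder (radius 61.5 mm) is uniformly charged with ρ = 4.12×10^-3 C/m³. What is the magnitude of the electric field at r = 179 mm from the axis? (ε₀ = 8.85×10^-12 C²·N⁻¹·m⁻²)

By cylindrical symmetry E is radial; use a coaxial Gaussian cylinder of radius 179 mm and length L (r > 61.5 mm, full cross-section enclosed).
λ_enc = ρ·πR² = (4.12×10^-3)π(0.0615)² = 4.896×10^-5 C/m.
Gauss's law: E·2πrL = λ_enc L/ε₀.
E = |λ_enc|/(2πε₀r) = (4.896×10^-5)/(2π·8.85×10^-12·0.179) = 4.92×10^6 N/C.

4.92×10^6 N/C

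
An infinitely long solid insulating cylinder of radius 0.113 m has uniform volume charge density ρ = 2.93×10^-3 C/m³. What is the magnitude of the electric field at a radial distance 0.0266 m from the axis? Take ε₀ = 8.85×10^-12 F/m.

By cylindrical symmetry E is radial; use a coaxial Gaussian cylinder of radius 0.0266 m and length L (r < R).
Charge inside radius r per length L is ρ·πr²·L, so λ_enc = ρπr² = 6.513×10^-6 C/m.
Since E is radial and uniform over the curved surface, Φ = E·2πrL = Q_enc/ε₀ = λ_enc L/ε₀.
E = |λ_enc|/(2πε₀r) = (6.513e-6)/(2π·8.85×10^-12·0.0266) = 4.40×10^6 N/C.

E ≈ 4.40e6 N/C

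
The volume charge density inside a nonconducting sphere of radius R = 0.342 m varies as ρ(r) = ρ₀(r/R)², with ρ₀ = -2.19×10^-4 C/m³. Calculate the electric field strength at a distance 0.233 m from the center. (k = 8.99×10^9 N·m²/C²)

|E| ≈ 5.35×10^5 N/C

By spherical symmetry E is radial; choose a Gaussian sphere of radius r = 0.233 m (r < R).
Q_enc = ∫₀^r ρ(r')·4πr'² dr' = (4πρ₀/R²) ∫₀^r r'^4 dr' = 4πρ₀ r^5/(5·R²) = -3.232e-6 C.
Since E is radial and uniform over the Gaussian sphere, Φ = E·4πr² = Q_enc/ε₀.
E = k|Q_enc|/r² = (8.99×10^9)(3.232e-6)/(0.233)² = 5.35×10^5 N/C.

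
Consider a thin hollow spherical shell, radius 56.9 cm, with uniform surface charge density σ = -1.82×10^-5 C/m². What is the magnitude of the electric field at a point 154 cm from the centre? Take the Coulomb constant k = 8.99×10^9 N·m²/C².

E ≈ 2.81e5 N/C

By spherical symmetry E is radial; choose a Gaussian sphere of radius r = 154 cm (r > 56.9 cm).
The entire shell is enclosed: Q_enc = σ·4πR² = (-1.82×10^-5)·4π·(0.569)² = -7.405e-5 C.
By Gauss's law, ∮E·dA = E·4πr² = Q_enc/ε₀.
E = k|Q_enc|/r² = (8.99×10^9)(7.405×10^-5)/(1.54)² = 2.81×10^5 N/C.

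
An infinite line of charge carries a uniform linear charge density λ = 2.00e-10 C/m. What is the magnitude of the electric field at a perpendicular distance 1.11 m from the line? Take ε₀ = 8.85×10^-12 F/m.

3.24 N/C

Choose a coaxial cylinder of radius r = 1.11 m (arbitrary length L) as the Gaussian surface.
Q_enc = λL, so λ_enc = 2.00×10^-10 C/m.
By Gauss's law (flux through the curved wall only), E·2πrL = λ_enc L/ε₀.
E = |λ_enc|/(2πε₀r) = (2.00×10^-10)/(2π·8.85×10^-12·1.11) = 3.24 N/C.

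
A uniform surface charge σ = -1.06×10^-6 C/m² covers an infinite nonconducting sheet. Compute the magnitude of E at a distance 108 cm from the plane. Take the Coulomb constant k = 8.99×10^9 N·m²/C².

By planar symmetry E is perpendicular to the sheet and uniform; use a Gaussian pillbox with flat faces of area A on each side of the sheet.
Flux Φ = 2EA and Q_enc = σA, so 2EA = σA/ε₀ ⇒ E = |σ|/(2ε₀), independent of distance.
E = 2πk|σ| = 2π(8.99×10^9)(1.06e-6) = 5.99e4 N/C.

E ≈ 5.99×10^4 V/m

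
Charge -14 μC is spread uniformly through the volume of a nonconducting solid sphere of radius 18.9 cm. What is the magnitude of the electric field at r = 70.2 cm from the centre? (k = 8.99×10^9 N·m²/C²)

E = 2.55×10^5 N/C

Use a concentric Gaussian sphere at r = 70.2 cm (r > R, so the entire charge is enclosed).
Q_enc = -14 μC = -1.40×10^-5 C.
Since E is radial and uniform over the Gaussian sphere, Φ = E·4πr² = Q_enc/ε₀.
E = k|Q_enc|/r² = (8.99×10^9)(1.40×10^-5)/(0.702)² = 2.55×10^5 N/C.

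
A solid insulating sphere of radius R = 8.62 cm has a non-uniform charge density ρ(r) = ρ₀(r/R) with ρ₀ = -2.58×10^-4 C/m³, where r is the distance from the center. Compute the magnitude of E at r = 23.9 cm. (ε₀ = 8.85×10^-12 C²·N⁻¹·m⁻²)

Symmetry ⇒ E = E(r) r̂. Gaussian sphere of radius r = 23.9 cm (r > R, all charge enclosed).
Q_enc = 4π ∫₀^R ρ₀(r'/R)^1 r'² dr' = 4πρ₀R³/4 = -5.191×10^-7 C.
Applying ∮E·dA = Q_enc/ε₀ with Φ = E(4πr²):
E = |Q_enc|/(4πε₀r²) = (5.191×10^-7)/(4π·8.85×10^-12·(0.239)²) = 8.17×10^4 N/C.

8.17×10^4 N/C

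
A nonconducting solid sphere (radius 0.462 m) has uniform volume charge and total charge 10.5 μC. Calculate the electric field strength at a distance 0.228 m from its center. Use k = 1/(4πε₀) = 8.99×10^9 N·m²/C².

Symmetry ⇒ E = E(r) r̂. Gaussian sphere of radius r = 0.228 m (r < R).
For a uniform sphere the enclosed fraction is (r/R)³, so Q_enc = (10.5 μC)(0.228/0.462)³ = 1.262×10^-6 C.
Gauss's law: E·4πr² = Q_enc/ε₀.
E = k|Q_enc|/r² = (8.99×10^9)(1.262×10^-6)/(0.228)² = 2.18e5 N/C.

E ≈ 2.18e5 N/C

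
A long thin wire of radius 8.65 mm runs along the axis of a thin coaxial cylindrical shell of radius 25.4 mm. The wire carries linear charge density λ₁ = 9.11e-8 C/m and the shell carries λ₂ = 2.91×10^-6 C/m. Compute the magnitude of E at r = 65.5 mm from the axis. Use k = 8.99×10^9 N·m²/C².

Coaxial Gaussian cylinder, radius r = 65.5 mm, length L (r > 25.4 mm, enclosing both).
λ_enc = λ₁ + λ₂ = (9.11×10^-8) + (2.91e-6) = 3.001×10^-6 C/m.
Since E is radial and uniform over the curved surface, Φ = E·2πrL = Q_enc/ε₀ = λ_enc L/ε₀.
E = 2k|λ_enc|/r = 2(8.99×10^9)(3.001×10^-6)/(0.0655) = 8.24×10^5 N/C.

8.24e5 N/C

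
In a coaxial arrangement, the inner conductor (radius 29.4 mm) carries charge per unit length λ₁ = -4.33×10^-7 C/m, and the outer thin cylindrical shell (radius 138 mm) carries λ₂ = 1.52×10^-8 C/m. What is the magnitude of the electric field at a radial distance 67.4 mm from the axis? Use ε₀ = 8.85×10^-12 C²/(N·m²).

E = 1.16e5 V/m

Choose a coaxial cylinder of radius r = 67.4 mm (arbitrary length L) as the Gaussian surface (between the conductors, 29.4 mm < r < 138 mm).
The shell at 138 mm lies outside the Gaussian surface, so λ_enc = λ₁ = -4.33×10^-7 C/m.
By Gauss's law (flux through the curved wall only), E·2πrL = λ_enc L/ε₀.
E = |λ_enc|/(2πε₀r) = (4.33e-7)/(2π·8.85×10^-12·0.0674) = 1.16e5 N/C.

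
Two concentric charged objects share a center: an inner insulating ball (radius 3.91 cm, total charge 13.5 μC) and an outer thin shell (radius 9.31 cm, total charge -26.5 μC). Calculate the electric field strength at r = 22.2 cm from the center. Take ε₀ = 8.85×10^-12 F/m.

|E| = 2.37×10^6 V/m

By spherical symmetry E is radial; choose a Gaussian sphere of radius r = 22.2 cm (r > 9.31 cm, enclosing both).
Q_enc = (13.5 μC) + (-26.5 μC) = -1.30×10^-5 C.
Gauss's law: E·4πr² = Q_enc/ε₀.
E = |Q_enc|/(4πε₀r²) = (1.30×10^-5)/(4π·8.85×10^-12·(0.222)²) = 2.37×10^6 N/C.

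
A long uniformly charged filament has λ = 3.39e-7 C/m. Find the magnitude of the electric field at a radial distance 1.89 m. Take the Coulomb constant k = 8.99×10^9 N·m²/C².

Take a coaxial cylindrical Gaussian surface of radius r = 1.89 m and length L.
Q_enc = λL, so λ_enc = 3.39e-7 C/m.
Applying ∮E·dA = Q_enc/ε₀ with the end caps contributing no flux:
E = 2k|λ_enc|/r = 2(8.99×10^9)(3.39×10^-7)/(1.89) = 3.22e3 N/C.

E ≈ 3.22×10^3 N/C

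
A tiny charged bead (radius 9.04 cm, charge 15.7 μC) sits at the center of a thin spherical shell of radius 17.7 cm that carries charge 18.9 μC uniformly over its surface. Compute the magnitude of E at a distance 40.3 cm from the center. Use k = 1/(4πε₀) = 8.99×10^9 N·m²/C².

E = 1.92×10^6 N/C

Use a concentric Gaussian sphere at r = 40.3 cm (r > 17.7 cm, enclosing both).
Q_enc = (15.7 μC) + (18.9 μC) = 3.46×10^-5 C.
Since E is radial and uniform over the Gaussian sphere, Φ = E·4πr² = Q_enc/ε₀.
E = k|Q_enc|/r² = (8.99×10^9)(3.46×10^-5)/(0.403)² = 1.92×10^6 N/C.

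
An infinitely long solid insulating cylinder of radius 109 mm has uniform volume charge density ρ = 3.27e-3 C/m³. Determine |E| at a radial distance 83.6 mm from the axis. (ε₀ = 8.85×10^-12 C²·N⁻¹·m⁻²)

E = 1.54×10^7 V/m

Choose a coaxial cylinder of radius r = 83.6 mm (arbitrary length L) as the Gaussian surface (r < R).
Charge inside radius r per length L is ρ·πr²·L, so λ_enc = ρπr² = 7.18×10^-5 C/m.
Gauss's law: E·2πrL = λ_enc L/ε₀.
E = |λ_enc|/(2πε₀r) = (7.18e-5)/(2π·8.85×10^-12·0.0836) = 1.54×10^7 N/C.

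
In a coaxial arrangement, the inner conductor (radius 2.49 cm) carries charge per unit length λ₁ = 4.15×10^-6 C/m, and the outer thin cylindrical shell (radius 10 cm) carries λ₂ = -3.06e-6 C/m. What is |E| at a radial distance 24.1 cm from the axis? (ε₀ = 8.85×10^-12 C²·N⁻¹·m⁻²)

By cylindrical symmetry E is radial; use a coaxial Gaussian cylinder of radius 24.1 cm and length L (r > 10 cm, enclosing both).
λ_enc = λ₁ + λ₂ = (4.15e-6) + (-3.06×10^-6) = 1.09×10^-6 C/m.
Since E is radial and uniform over the curved surface, Φ = E·2πrL = Q_enc/ε₀ = λ_enc L/ε₀.
E = |λ_enc|/(2πε₀r) = (1.09×10^-6)/(2π·8.85×10^-12·0.241) = 8.13e4 N/C.

8.13×10^4 N/C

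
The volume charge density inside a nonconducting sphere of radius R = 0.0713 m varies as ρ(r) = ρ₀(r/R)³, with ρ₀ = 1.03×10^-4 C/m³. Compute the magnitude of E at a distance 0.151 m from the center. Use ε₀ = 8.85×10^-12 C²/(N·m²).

Take a concentric spherical Gaussian surface of radius r = 0.151 m (r > R, all charge enclosed).
Q_enc = 4π ∫₀^R ρ₀(r'/R)^3 r'² dr' = 4πρ₀R³/6 = 7.819e-8 C.
Gauss's law: E·4πr² = Q_enc/ε₀.
E = |Q_enc|/(4πε₀r²) = (7.819×10^-8)/(4π·8.85×10^-12·(0.151)²) = 3.08e4 N/C.

E = 3.08×10^4 V/m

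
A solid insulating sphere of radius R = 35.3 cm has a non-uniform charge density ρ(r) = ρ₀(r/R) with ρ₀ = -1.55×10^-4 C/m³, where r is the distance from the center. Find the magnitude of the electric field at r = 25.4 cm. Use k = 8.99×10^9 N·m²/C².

E = 8.00×10^5 N/C

Symmetry ⇒ E = E(r) r̂. Gaussian sphere of radius r = 25.4 cm (r < R).
Integrate the density: Q_enc = 4π ∫₀^r ρ₀(r'/R)^1 r'² dr' = 4πρ₀ r^4/(4·R) = -5.742×10^-6 C.
Applying ∮E·dA = Q_enc/ε₀ with Φ = E(4πr²):
E = k|Q_enc|/r² = (8.99×10^9)(5.742×10^-6)/(0.254)² = 8.00×10^5 N/C.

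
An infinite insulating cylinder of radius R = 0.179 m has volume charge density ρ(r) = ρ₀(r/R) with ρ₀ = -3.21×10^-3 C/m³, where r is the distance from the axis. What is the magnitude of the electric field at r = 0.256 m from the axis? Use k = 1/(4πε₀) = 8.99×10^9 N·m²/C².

|E| ≈ 1.51×10^7 N/C

Take a coaxial cylindrical Gaussian surface of radius r = 0.256 m and length L (r > R, full charge per length enclosed).
λ_enc = 2π ∫₀^R ρ₀(r'/R)^1 r' dr' = 2πρ₀R²/3 = -2.154×10^-4 C/m.
By Gauss's law (flux through the curved wall only), E·2πrL = λ_enc L/ε₀.
E = 2k|λ_enc|/r = 2(8.99×10^9)(2.154e-4)/(0.256) = 1.51e7 N/C.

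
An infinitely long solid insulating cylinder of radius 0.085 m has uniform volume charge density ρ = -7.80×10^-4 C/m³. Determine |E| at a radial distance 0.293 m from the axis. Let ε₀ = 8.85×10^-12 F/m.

Choose a coaxial cylinder of radius r = 0.293 m (arbitrary length L) as the Gaussian surface (r > 0.085 m, full cross-section enclosed).
λ_enc = ρ·πR² = (-7.80e-4)π(0.085)² = -1.77×10^-5 C/m.
Applying ∮E·dA = Q_enc/ε₀ with the end caps contributing no flux:
E = |λ_enc|/(2πε₀r) = (1.77×10^-5)/(2π·8.85×10^-12·0.293) = 1.09×10^6 N/C.

|E| ≈ 1.09e6 N/C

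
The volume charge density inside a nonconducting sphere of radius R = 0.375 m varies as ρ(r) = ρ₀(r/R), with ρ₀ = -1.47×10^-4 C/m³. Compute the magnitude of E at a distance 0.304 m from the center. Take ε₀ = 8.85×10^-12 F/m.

By spherical symmetry E is radial; choose a Gaussian sphere of radius r = 0.304 m (r < R).
Q_enc = ∫₀^r ρ(r')·4πr'² dr' = (4πρ₀/R) ∫₀^r r'^3 dr' = 4πρ₀ r^4/(4·R) = -1.052×10^-5 C.
Gauss's law: E·4πr² = Q_enc/ε₀.
E = |Q_enc|/(4πε₀r²) = (1.052e-5)/(4π·8.85×10^-12·(0.304)²) = 1.02×10^6 N/C.

E ≈ 1.02×10^6 N/C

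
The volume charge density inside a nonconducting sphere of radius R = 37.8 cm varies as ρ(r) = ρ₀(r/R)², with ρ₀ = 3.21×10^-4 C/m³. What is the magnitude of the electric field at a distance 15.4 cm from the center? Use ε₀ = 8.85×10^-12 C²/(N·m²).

Take a concentric spherical Gaussian surface of radius r = 15.4 cm (r < R).
Q_enc = ∫₀^r ρ(r')·4πr'² dr' = (4πρ₀/R²) ∫₀^r r'^4 dr' = 4πρ₀ r^5/(5·R²) = 4.891×10^-7 C.
Gauss's law: E·4πr² = Q_enc/ε₀.
E = |Q_enc|/(4πε₀r²) = (4.891×10^-7)/(4π·8.85×10^-12·(0.154)²) = 1.85×10^5 N/C.

|E| = 1.85×10^5 N/C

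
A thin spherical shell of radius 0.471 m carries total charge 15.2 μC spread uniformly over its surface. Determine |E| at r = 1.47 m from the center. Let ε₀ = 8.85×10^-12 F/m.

Take a concentric spherical Gaussian surface of radius r = 1.47 m (r > 0.471 m).
The entire shell is enclosed: Q_enc = 1.52e-5 C.
Since E is radial and uniform over the Gaussian sphere, Φ = E·4πr² = Q_enc/ε₀.
E = |Q_enc|/(4πε₀r²) = (1.52×10^-5)/(4π·8.85×10^-12·(1.47)²) = 6.32×10^4 N/C.

E = 6.32×10^4 N/C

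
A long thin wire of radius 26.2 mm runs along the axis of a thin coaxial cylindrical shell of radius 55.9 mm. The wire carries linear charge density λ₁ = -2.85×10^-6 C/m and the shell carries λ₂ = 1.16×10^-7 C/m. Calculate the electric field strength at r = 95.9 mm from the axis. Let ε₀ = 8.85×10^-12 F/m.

|E| = 5.13×10^5 N/C

Take a coaxial cylindrical Gaussian surface of radius r = 95.9 mm and length L (r > 55.9 mm, enclosing both).
λ_enc = λ₁ + λ₂ = (-2.85×10^-6) + (1.16e-7) = -2.734×10^-6 C/m.
Gauss's law: E·2πrL = λ_enc L/ε₀.
E = |λ_enc|/(2πε₀r) = (2.734×10^-6)/(2π·8.85×10^-12·0.0959) = 5.13×10^5 N/C.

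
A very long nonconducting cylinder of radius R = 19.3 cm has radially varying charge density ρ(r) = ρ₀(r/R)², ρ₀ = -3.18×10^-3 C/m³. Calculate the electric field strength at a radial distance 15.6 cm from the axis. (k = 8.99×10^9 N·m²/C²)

Choose a coaxial cylinder of radius r = 15.6 cm (arbitrary length L) as the Gaussian surface (r < R).
Integrating ρ over the cross-section to radius r: λ_enc = (2πρ₀/R²) ∫₀^r r'^3 dr' = 2πρ₀ r^4/(4·R²) = -7.942×10^-5 C/m.
By Gauss's law (flux through the curved wall only), E·2πrL = λ_enc L/ε₀.
E = 2k|λ_enc|/r = 2(8.99×10^9)(7.942e-5)/(0.156) = 9.15e6 N/C.

|E| = 9.15×10^6 N/C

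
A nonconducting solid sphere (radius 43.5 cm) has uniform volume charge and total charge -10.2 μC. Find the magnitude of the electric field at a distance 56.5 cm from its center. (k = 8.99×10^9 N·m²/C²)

2.87e5 N/C

Use a concentric Gaussian sphere at r = 56.5 cm (r > R, so the entire charge is enclosed).
Q_enc = -10.2 μC = -1.02×10^-5 C.
Applying ∮E·dA = Q_enc/ε₀ with Φ = E(4πr²):
E = k|Q_enc|/r² = (8.99×10^9)(1.02×10^-5)/(0.565)² = 2.87×10^5 N/C.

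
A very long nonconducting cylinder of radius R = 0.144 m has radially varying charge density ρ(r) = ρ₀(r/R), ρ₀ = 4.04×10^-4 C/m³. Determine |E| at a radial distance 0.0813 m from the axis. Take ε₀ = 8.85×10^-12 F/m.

E ≈ 6.98e5 V/m

Take a coaxial cylindrical Gaussian surface of radius r = 0.0813 m and length L (r < R).
λ_enc = ∫₀^r ρ(r')·2πr' dr' = (2πρ₀/R)·r^3/3 = 3.158×10^-6 C/m.
By Gauss's law (flux through the curved wall only), E·2πrL = λ_enc L/ε₀.
E = |λ_enc|/(2πε₀r) = (3.158e-6)/(2π·8.85×10^-12·0.0813) = 6.98×10^5 N/C.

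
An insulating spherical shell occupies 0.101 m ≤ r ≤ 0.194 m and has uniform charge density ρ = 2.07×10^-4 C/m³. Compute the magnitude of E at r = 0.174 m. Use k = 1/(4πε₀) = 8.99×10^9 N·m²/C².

1.09e6 N/C

Symmetry ⇒ E = E(r) r̂. Gaussian sphere of radius r = 0.174 m (within the shell material, 0.101 m < r < 0.194 m).
Only the shell between 0.101 m and r is enclosed: Q_enc = ρ·(4π/3)(r³ − a³) = (2.07×10^-4)·(4π/3)·((0.174)³ − (0.101)³) = 3.674e-6 C.
Since E is radial and uniform over the Gaussian sphere, Φ = E·4πr² = Q_enc/ε₀.
E = k|Q_enc|/r² = (8.99×10^9)(3.674e-6)/(0.174)² = 1.09e6 N/C.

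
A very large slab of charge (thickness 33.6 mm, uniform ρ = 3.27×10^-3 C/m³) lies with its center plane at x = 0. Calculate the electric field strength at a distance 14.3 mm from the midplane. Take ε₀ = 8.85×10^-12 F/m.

By symmetry E is perpendicular to the slab. A Gaussian pillbox from −14.3 mm to +14.3 mm (face area A) lies entirely within the slab.
Q_enc = ρ·(2x)·A and flux = 2EA, so 2EA = 2ρxA/ε₀ ⇒ E = |ρ|x/ε₀.
E = (3.27×10^-3)(0.0143)/(8.85×10^-12) = 5.28e6 N/C.

E ≈ 5.28×10^6 V/m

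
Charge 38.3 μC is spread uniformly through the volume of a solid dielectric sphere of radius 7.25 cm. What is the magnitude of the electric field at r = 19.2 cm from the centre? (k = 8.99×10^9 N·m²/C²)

Symmetry ⇒ E = E(r) r̂. Gaussian sphere of radius r = 19.2 cm (r > R, so the entire charge is enclosed).
Q_enc = 38.3 μC = 3.83×10^-5 C.
By Gauss's law, ∮E·dA = E·4πr² = Q_enc/ε₀.
E = k|Q_enc|/r² = (8.99×10^9)(3.83e-5)/(0.192)² = 9.34×10^6 N/C.

9.34×10^6 N/C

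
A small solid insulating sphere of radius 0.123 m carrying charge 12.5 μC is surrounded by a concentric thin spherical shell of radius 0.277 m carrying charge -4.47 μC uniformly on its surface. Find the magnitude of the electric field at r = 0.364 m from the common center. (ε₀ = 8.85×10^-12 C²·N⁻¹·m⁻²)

5.45×10^5 N/C

By spherical symmetry E is radial; choose a Gaussian sphere of radius r = 0.364 m (r > 0.277 m, enclosing both).
Q_enc = (12.5 μC) + (-4.47 μC) = 8.03e-6 C.
By Gauss's law, ∮E·dA = E·4πr² = Q_enc/ε₀.
E = |Q_enc|/(4πε₀r²) = (8.03×10^-6)/(4π·8.85×10^-12·(0.364)²) = 5.45×10^5 N/C.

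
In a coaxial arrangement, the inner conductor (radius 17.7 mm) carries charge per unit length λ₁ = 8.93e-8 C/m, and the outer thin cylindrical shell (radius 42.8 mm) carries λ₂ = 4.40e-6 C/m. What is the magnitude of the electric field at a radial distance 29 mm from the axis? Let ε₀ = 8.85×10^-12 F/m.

5.54e4 N/C

Coaxial Gaussian cylinder, radius r = 29 mm, length L (between the conductors, 17.7 mm < r < 42.8 mm).
The shell at 42.8 mm lies outside the Gaussian surface, so λ_enc = λ₁ = 8.93e-8 C/m.
Applying ∮E·dA = Q_enc/ε₀ with the end caps contributing no flux:
E = |λ_enc|/(2πε₀r) = (8.93×10^-8)/(2π·8.85×10^-12·0.029) = 5.54×10^4 N/C.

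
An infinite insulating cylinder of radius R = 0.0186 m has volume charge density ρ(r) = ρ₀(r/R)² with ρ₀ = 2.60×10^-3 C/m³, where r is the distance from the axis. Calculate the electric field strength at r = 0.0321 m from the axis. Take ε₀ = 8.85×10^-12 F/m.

Coaxial Gaussian cylinder, radius r = 0.0321 m, length L (r > R, full charge per length enclosed).
λ_enc = 2π ∫₀^R ρ₀(r'/R)^2 r' dr' = 2πρ₀R²/4 = 1.413e-6 C/m.
By Gauss's law (flux through the curved wall only), E·2πrL = λ_enc L/ε₀.
E = |λ_enc|/(2πε₀r) = (1.413×10^-6)/(2π·8.85×10^-12·0.0321) = 7.92×10^5 N/C.

7.92×10^5 N/C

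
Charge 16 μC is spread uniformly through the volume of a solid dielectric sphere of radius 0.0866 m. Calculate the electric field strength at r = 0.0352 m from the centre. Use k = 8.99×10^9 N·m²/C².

Take a concentric spherical Gaussian surface of radius r = 0.0352 m (r < R).
For a uniform sphere the enclosed fraction is (r/R)³, so Q_enc = (16 μC)(0.0352/0.0866)³ = 1.074×10^-6 C.
By Gauss's law, ∮E·dA = E·4πr² = Q_enc/ε₀.
E = k|Q_enc|/r² = (8.99×10^9)(1.074e-6)/(0.0352)² = 7.80×10^6 N/C.

|E| = 7.80×10^6 N/C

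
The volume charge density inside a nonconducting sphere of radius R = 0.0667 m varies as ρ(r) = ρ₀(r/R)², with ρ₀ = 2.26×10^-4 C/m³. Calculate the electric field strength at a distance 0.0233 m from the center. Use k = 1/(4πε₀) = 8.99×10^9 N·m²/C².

|E| ≈ 1.45e4 N/C

By spherical symmetry E is radial; choose a Gaussian sphere of radius r = 0.0233 m (r < R).
Integrate the density: Q_enc = 4π ∫₀^r ρ₀(r'/R)^2 r'² dr' = 4πρ₀ r^5/(5·R²) = 8.768e-10 C.
Gauss's law: E·4πr² = Q_enc/ε₀.
E = k|Q_enc|/r² = (8.99×10^9)(8.768e-10)/(0.0233)² = 1.45×10^4 N/C.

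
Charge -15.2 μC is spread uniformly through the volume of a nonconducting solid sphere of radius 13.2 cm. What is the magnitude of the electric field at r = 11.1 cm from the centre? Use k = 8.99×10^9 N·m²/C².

Symmetry ⇒ E = E(r) r̂. Gaussian sphere of radius r = 11.1 cm (r < R).
Only the charge within r is enclosed: Q_enc = Q·(r/R)³ = (-15.2 μC)·(11.1 cm/13.2 cm)³ = -9.038×10^-6 C.
Gauss's law: E·4πr² = Q_enc/ε₀.
E = k|Q_enc|/r² = (8.99×10^9)(9.038×10^-6)/(0.111)² = 6.59×10^6 N/C.

|E| = 6.59×10^6 N/C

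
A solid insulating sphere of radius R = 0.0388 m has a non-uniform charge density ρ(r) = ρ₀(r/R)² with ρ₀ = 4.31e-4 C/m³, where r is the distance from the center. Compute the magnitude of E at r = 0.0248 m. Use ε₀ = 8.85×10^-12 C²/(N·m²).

9.87×10^4 N/C

Take a concentric spherical Gaussian surface of radius r = 0.0248 m (r < R).
Q_enc = ∫₀^r ρ(r')·4πr'² dr' = (4πρ₀/R²) ∫₀^r r'^4 dr' = 4πρ₀ r^5/(5·R²) = 6.75e-9 C.
By Gauss's law, ∮E·dA = E·4πr² = Q_enc/ε₀.
E = |Q_enc|/(4πε₀r²) = (6.75×10^-9)/(4π·8.85×10^-12·(0.0248)²) = 9.87×10^4 N/C.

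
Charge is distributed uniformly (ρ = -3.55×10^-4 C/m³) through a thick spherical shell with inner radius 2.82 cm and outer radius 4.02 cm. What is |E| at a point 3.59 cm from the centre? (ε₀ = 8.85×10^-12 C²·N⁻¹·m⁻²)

Take a concentric spherical Gaussian surface of radius r = 3.59 cm (within the shell material, 2.82 cm < r < 4.02 cm).
Enclosed charge is the volume from a to r: Q_enc = (4π/3)ρ(r³ − a³) = -3.545×10^-8 C.
Applying ∮E·dA = Q_enc/ε₀ with Φ = E(4πr²):
E = |Q_enc|/(4πε₀r²) = (3.545e-8)/(4π·8.85×10^-12·(0.0359)²) = 2.47×10^5 N/C.

|E| ≈ 2.47×10^5 V/m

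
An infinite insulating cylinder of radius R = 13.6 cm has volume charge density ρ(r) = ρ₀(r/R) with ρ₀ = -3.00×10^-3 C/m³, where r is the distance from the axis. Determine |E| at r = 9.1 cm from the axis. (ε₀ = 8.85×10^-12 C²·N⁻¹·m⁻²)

6.88×10^6 V/m

Choose a coaxial cylinder of radius r = 9.1 cm (arbitrary length L) as the Gaussian surface (r < R).
λ_enc = ∫₀^r ρ(r')·2πr' dr' = (2πρ₀/R)·r^3/3 = -3.481×10^-5 C/m.
Since E is radial and uniform over the curved surface, Φ = E·2πrL = Q_enc/ε₀ = λ_enc L/ε₀.
E = |λ_enc|/(2πε₀r) = (3.481×10^-5)/(2π·8.85×10^-12·0.091) = 6.88e6 N/C.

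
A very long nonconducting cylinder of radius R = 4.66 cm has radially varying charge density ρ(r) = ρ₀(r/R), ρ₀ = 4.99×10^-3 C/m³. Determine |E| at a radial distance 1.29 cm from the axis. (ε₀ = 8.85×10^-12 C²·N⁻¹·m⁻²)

Coaxial Gaussian cylinder, radius r = 1.29 cm, length L (r < R).
Integrating ρ over the cross-section to radius r: λ_enc = (2πρ₀/R) ∫₀^r r'^2 dr' = 2πρ₀ r^3/(3·R) = 4.814×10^-7 C/m.
Applying ∮E·dA = Q_enc/ε₀ with the end caps contributing no flux:
E = |λ_enc|/(2πε₀r) = (4.814×10^-7)/(2π·8.85×10^-12·0.0129) = 6.71×10^5 N/C.

6.71×10^5 N/C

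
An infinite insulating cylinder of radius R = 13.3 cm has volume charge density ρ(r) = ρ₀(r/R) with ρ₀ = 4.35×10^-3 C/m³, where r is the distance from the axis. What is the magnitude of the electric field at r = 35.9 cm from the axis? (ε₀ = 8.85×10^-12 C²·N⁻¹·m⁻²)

8.07e6 N/C

Coaxial Gaussian cylinder, radius r = 35.9 cm, length L (r > R, full charge per length enclosed).
λ_enc = 2π ∫₀^R ρ₀(r'/R)^1 r' dr' = 2πρ₀R²/3 = 1.612e-4 C/m.
Gauss's law: E·2πrL = λ_enc L/ε₀.
E = |λ_enc|/(2πε₀r) = (1.612×10^-4)/(2π·8.85×10^-12·0.359) = 8.07×10^6 N/C.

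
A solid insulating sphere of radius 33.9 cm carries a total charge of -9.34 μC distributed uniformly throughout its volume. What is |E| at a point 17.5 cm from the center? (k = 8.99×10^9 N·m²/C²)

E ≈ 3.77e5 N/C

Use a concentric Gaussian sphere at r = 17.5 cm (r < R).
For a uniform sphere the enclosed fraction is (r/R)³, so Q_enc = (-9.34 μC)(0.175/0.339)³ = -1.285e-6 C.
Gauss's law: E·4πr² = Q_enc/ε₀.
E = k|Q_enc|/r² = (8.99×10^9)(1.285×10^-6)/(0.175)² = 3.77×10^5 N/C.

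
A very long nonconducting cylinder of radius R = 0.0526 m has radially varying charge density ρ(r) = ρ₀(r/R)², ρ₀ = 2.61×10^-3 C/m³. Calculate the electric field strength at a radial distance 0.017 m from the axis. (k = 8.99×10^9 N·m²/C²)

Choose a coaxial cylinder of radius r = 0.017 m (arbitrary length L) as the Gaussian surface (r < R).
Integrating ρ over the cross-section to radius r: λ_enc = (2πρ₀/R²) ∫₀^r r'^3 dr' = 2πρ₀ r^4/(4·R²) = 1.238×10^-7 C/m.
Since E is radial and uniform over the curved surface, Φ = E·2πrL = Q_enc/ε₀ = λ_enc L/ε₀.
E = 2k|λ_enc|/r = 2(8.99×10^9)(1.238e-7)/(0.017) = 1.31×10^5 N/C.

E = 1.31×10^5 V/m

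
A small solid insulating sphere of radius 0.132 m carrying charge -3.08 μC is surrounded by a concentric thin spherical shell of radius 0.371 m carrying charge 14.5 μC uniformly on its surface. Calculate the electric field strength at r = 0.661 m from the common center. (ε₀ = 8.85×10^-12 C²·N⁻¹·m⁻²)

2.35×10^5 N/C

Take a concentric spherical Gaussian surface of radius r = 0.661 m (r > 0.371 m, enclosing both).
Q_enc = (-3.08 μC) + (14.5 μC) = 1.142e-5 C.
By Gauss's law, ∮E·dA = E·4πr² = Q_enc/ε₀.
E = |Q_enc|/(4πε₀r²) = (1.142×10^-5)/(4π·8.85×10^-12·(0.661)²) = 2.35e5 N/C.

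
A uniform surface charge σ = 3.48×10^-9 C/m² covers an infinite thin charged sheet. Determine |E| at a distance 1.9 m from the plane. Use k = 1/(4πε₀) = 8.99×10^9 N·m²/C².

|E| = 197 N/C

The symmetry is planar: E is normal to the sheet and the same magnitude on both sides. Take a pillbox straddling the sheet with end-cap area A.
Only the two end caps contribute flux: Φ = 2EA. With Q_enc = σA, Gauss's law gives E = |σ|/(2ε₀).
E = 2πk|σ| = 2π(8.99×10^9)(3.48×10^-9) = 197 N/C.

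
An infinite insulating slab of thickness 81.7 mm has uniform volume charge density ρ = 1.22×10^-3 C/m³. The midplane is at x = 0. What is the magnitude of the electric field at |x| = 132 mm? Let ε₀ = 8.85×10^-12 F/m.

E ≈ 5.63e6 N/C

The point |x| = 132 mm lies outside the slab (half-thickness 0.04085 m). A symmetric pillbox spanning the full slab encloses Q_enc = ρ·d·A.
Flux = 2EA ⇒ E = |ρ|d/(2ε₀), independent of distance outside.
E = (1.22×10^-3)(0.0817)/(2·8.85×10^-12) = 5.63e6 N/C.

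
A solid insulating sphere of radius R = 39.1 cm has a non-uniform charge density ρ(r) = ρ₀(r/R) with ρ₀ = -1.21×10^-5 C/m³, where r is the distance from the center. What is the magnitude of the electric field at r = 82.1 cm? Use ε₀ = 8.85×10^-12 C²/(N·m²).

By spherical symmetry E is radial; choose a Gaussian sphere of radius r = 82.1 cm (r > R, all charge enclosed).
Q_enc = 4π ∫₀^R ρ₀(r'/R)^1 r'² dr' = 4πρ₀R³/4 = -2.272×10^-6 C.
Since E is radial and uniform over the Gaussian sphere, Φ = E·4πr² = Q_enc/ε₀.
E = |Q_enc|/(4πε₀r²) = (2.272e-6)/(4π·8.85×10^-12·(0.821)²) = 3.03e4 N/C.

E = 3.03×10^4 V/m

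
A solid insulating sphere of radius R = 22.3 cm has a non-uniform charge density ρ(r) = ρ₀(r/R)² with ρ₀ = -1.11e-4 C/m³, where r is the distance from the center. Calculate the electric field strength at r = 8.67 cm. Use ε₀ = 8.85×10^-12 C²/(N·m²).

Use a concentric Gaussian sphere at r = 8.67 cm (r < R).
Q_enc = ∫₀^r ρ(r')·4πr'² dr' = (4πρ₀/R²) ∫₀^r r'^4 dr' = 4πρ₀ r^5/(5·R²) = -2.748×10^-8 C.
Applying ∮E·dA = Q_enc/ε₀ with Φ = E(4πr²):
E = |Q_enc|/(4πε₀r²) = (2.748×10^-8)/(4π·8.85×10^-12·(0.0867)²) = 3.29×10^4 N/C.

|E| = 3.29e4 N/C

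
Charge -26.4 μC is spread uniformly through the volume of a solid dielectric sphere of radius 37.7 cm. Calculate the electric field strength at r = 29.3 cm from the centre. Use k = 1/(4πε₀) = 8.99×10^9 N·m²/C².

By spherical symmetry E is radial; choose a Gaussian sphere of radius r = 29.3 cm (r < R).
For a uniform sphere the enclosed fraction is (r/R)³, so Q_enc = (-26.4 μC)(0.293/0.377)³ = -1.239×10^-5 C.
By Gauss's law, ∮E·dA = E·4πr² = Q_enc/ε₀.
E = k|Q_enc|/r² = (8.99×10^9)(1.239e-5)/(0.293)² = 1.30e6 N/C.

E ≈ 1.30×10^6 N/C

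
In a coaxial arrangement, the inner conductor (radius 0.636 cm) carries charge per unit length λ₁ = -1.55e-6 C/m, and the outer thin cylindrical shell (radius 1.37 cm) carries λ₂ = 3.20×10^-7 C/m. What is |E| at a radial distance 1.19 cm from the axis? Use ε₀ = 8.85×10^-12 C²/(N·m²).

By cylindrical symmetry E is radial; use a coaxial Gaussian cylinder of radius 1.19 cm and length L (between the conductors, 0.636 cm < r < 1.37 cm).
The shell at 1.37 cm lies outside the Gaussian surface, so λ_enc = λ₁ = -1.55×10^-6 C/m.
Applying ∮E·dA = Q_enc/ε₀ with the end caps contributing no flux:
E = |λ_enc|/(2πε₀r) = (1.55×10^-6)/(2π·8.85×10^-12·0.0119) = 2.34×10^6 N/C.

|E| ≈ 2.34×10^6 V/m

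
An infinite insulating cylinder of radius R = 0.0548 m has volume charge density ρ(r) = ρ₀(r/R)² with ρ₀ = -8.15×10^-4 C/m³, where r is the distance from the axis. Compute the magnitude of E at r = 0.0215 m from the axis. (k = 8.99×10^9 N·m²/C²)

Take a coaxial cylindrical Gaussian surface of radius r = 0.0215 m and length L (r < R).
λ_enc = ∫₀^r ρ(r')·2πr' dr' = (2πρ₀/R²)·r^4/4 = -9.109e-8 C/m.
Applying ∮E·dA = Q_enc/ε₀ with the end caps contributing no flux:
E = 2k|λ_enc|/r = 2(8.99×10^9)(9.109×10^-8)/(0.0215) = 7.62×10^4 N/C.

E = 7.62×10^4 N/C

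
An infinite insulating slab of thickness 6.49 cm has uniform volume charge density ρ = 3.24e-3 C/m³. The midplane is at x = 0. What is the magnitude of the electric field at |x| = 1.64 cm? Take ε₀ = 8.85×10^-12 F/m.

6.00×10^6 N/C

By symmetry E is perpendicular to the slab. A Gaussian pillbox from −1.64 cm to +1.64 cm (face area A) lies entirely within the slab.
Q_enc = ρ·(2x)·A and flux = 2EA, so 2EA = 2ρxA/ε₀ ⇒ E = |ρ|x/ε₀.
E = (3.24×10^-3)(0.0164)/(8.85×10^-12) = 6.00×10^6 N/C.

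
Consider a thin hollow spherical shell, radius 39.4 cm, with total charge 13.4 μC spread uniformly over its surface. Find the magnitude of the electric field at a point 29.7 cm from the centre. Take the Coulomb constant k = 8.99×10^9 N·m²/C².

|E| = 0 N/C

Use a concentric Gaussian sphere at r = 29.7 cm (inside the shell, r < 39.4 cm).
All the charge is outside the Gaussian surface: Q_enc = 0, hence E = 0 everywhere inside the shell.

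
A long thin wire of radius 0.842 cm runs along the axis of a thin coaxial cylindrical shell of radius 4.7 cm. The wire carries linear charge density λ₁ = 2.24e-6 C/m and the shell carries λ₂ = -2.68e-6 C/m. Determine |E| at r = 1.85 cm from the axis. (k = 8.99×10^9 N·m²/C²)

Choose a coaxial cylinder of radius r = 1.85 cm (arbitrary length L) as the Gaussian surface (between the conductors, 0.842 cm < r < 4.7 cm).
The shell at 4.7 cm lies outside the Gaussian surface, so λ_enc = λ₁ = 2.24×10^-6 C/m.
Since E is radial and uniform over the curved surface, Φ = E·2πrL = Q_enc/ε₀ = λ_enc L/ε₀.
E = 2k|λ_enc|/r = 2(8.99×10^9)(2.24×10^-6)/(0.0185) = 2.18e6 N/C.

2.18×10^6 N/C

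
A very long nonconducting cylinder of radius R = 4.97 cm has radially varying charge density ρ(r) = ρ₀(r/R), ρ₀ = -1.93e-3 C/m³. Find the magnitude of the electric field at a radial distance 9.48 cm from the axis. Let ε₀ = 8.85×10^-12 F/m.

Take a coaxial cylindrical Gaussian surface of radius r = 9.48 cm and length L (r > R, full charge per length enclosed).
λ_enc = 2π ∫₀^R ρ₀(r'/R)^1 r' dr' = 2πρ₀R²/3 = -9.985×10^-6 C/m.
Since E is radial and uniform over the curved surface, Φ = E·2πrL = Q_enc/ε₀ = λ_enc L/ε₀.
E = |λ_enc|/(2πε₀r) = (9.985×10^-6)/(2π·8.85×10^-12·0.0948) = 1.89e6 N/C.

|E| = 1.89×10^6 N/C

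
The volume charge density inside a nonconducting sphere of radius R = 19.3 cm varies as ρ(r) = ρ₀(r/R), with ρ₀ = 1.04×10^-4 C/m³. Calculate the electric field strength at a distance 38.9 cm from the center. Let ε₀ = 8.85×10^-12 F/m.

Use a concentric Gaussian sphere at r = 38.9 cm (r > R, all charge enclosed).
Q_enc = 4π ∫₀^R ρ₀(r'/R)^1 r'² dr' = 4πρ₀R³/4 = 2.349e-6 C.
By Gauss's law, ∮E·dA = E·4πr² = Q_enc/ε₀.
E = |Q_enc|/(4πε₀r²) = (2.349e-6)/(4π·8.85×10^-12·(0.389)²) = 1.40×10^5 N/C.

1.40×10^5 N/C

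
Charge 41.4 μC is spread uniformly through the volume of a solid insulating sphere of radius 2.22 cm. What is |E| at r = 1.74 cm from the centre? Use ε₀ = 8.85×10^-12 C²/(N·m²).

E = 5.92×10^8 N/C

By spherical symmetry E is radial; choose a Gaussian sphere of radius r = 1.74 cm (r < R).
For a uniform sphere the enclosed fraction is (r/R)³, so Q_enc = (41.4 μC)(0.0174/0.0222)³ = 1.993×10^-5 C.
Since E is radial and uniform over the Gaussian sphere, Φ = E·4πr² = Q_enc/ε₀.
E = |Q_enc|/(4πε₀r²) = (1.993×10^-5)/(4π·8.85×10^-12·(0.0174)²) = 5.92e8 N/C.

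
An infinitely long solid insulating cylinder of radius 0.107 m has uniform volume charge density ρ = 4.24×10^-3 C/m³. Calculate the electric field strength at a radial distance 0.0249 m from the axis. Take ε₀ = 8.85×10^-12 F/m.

|E| ≈ 5.96×10^6 V/m

Coaxial Gaussian cylinder, radius r = 0.0249 m, length L (r < R).
Charge inside radius r per length L is ρ·πr²·L, so λ_enc = ρπr² = 8.259e-6 C/m.
Since E is radial and uniform over the curved surface, Φ = E·2πrL = Q_enc/ε₀ = λ_enc L/ε₀.
E = |λ_enc|/(2πε₀r) = (8.259×10^-6)/(2π·8.85×10^-12·0.0249) = 5.96e6 N/C.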